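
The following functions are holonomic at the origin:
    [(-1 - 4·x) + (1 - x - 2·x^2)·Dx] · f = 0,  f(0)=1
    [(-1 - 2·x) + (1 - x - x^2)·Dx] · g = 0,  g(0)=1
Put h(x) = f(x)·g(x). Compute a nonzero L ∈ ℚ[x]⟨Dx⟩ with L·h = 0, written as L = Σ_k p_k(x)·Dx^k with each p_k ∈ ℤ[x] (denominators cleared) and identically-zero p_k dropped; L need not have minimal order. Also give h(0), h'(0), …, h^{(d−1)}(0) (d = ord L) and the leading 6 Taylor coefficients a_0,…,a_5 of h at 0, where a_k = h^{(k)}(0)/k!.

L = (-2 - 4·x + 9·x^2 + 8·x^3) + (1 - 2·x - 2·x^2 + 3·x^3 + 2·x^4)·Dx  (order 1).
h: a_k = 1, 2, 6, 13, 30, 64, …
ICs: h(0) = 1.

f: a_k = 1, 1, 3, 5, 11, 21, …
g: a_k = 1, 1, 2, 3, 5, 8, …
Sym-product of L_f,L_g gives L₀ (≤ ord 1).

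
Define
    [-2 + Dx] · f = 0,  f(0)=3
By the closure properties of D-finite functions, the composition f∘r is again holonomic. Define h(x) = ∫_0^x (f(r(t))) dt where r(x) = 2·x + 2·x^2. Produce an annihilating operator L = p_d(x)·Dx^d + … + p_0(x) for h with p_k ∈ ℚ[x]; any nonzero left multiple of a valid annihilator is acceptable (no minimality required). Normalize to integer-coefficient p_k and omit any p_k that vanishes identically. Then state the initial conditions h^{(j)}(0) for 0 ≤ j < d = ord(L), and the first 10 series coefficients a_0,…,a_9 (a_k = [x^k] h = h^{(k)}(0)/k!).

L = (-4 - 8·x)·Dx + Dx^2  (order 2).
h: a_k = 0, 3, 6, 12, 20, 152/5, 208/5, 5536/105, 6512/105, 480/7, …
ICs: h(0) = 0, h′(0) = 3.

f: a_k = 3, 6, 6, 4, 2, 4/5, 4/15, 8/105, 2/105, 4/945, …
L₀ from L_f via x↦r, Dx↦r'^{-1}Dx.
∫: right-multiply L₀ by Dx.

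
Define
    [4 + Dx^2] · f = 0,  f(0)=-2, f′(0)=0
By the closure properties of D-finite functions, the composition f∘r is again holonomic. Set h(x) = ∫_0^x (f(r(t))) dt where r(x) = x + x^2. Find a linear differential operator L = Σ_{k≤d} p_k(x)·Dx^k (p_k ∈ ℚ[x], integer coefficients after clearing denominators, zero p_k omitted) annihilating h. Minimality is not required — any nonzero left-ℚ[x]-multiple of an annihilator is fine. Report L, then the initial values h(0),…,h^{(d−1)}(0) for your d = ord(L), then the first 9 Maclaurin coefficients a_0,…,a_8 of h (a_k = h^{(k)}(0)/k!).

L = (4 + 24·x + 48·x^2 + 32·x^3)·Dx - 2·Dx^2 + (1 + 2·x)·Dx^3  (order 3).
h: a_k = 0, -2, 0, 4/3, 2, 8/15, -8/9, -352/315, -8/15, …
ICs: h(0) = 0, h′(0) = -2, h′′(0) = 0.

f: a_k = -2, 0, 4, 0, -4/3, 0, 8/45, 0, -4/315, …
f∘r: x↦r, Dx↦Dx/r' in L_f ⇒ L₀.
h=∫₀ˣh₀: take L = L₀·Dx.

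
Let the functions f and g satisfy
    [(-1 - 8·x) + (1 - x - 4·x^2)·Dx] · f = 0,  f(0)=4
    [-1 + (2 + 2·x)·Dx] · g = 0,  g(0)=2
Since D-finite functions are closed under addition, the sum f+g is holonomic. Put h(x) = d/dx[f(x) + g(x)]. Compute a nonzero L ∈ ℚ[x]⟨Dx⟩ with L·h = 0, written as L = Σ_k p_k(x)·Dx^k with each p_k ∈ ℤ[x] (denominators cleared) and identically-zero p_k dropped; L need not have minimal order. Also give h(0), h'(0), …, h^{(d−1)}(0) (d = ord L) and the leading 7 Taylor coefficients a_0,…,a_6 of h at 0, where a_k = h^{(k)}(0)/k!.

f: a_k = 4, 4, 20, 36, 116, 260, 724, …
g: a_k = 2, 1, -1/4, 1/8, -5/64, 7/128, -21/512, …
Weyl lclm of L_f,L_g ⇒ L₀ (ord ≤ 2).
Differentiate: ansatz ord ≤ ord L₀ ⇒ L.
L = (-138 - 1110·x - 2208·x^2 - 3648·x^3 - 1920·x^4) + (-213 - 2334·x - 6429·x^2 - 12816·x^3 - 14352·x^4 - 5760·x^5)·Dx + (42 + 150·x + 246·x^2 - 598·x^3 - 2880·x^4 - 3424·x^5 - 1280·x^6)·Dx^2  (order 2).
h: a_k = 5, 79/2, 867/8, 7419/16, 166435/128, 1112001/256, 12644583/1024, …
ICs: h(0) = 5, h′(0) = 79/2.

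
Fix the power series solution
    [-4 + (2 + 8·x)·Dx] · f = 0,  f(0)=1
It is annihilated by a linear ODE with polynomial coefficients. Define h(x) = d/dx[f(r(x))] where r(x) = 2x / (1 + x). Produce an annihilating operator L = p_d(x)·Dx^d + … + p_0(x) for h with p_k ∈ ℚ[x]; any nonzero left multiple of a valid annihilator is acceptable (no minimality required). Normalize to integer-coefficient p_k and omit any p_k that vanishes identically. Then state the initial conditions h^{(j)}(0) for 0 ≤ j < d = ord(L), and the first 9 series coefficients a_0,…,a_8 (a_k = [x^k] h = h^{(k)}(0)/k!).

f: a_k = 1, 2, -2, 4, -10, 28, -84, 264, -858, …
f∘r: x↦r, Dx↦Dx/r' in L_f ⇒ L₀.
Differentiate: ansatz ord ≤ ord L₀ ⇒ L.
L = (-6 - 18·x) + (-1 - 10·x - 9·x^2)·Dx  (order 1).
h: a_k = 4, -24, 156, -1136, 8820, -70920, 582540, -4854240, 40872420, …
ICs: h(0) = 4.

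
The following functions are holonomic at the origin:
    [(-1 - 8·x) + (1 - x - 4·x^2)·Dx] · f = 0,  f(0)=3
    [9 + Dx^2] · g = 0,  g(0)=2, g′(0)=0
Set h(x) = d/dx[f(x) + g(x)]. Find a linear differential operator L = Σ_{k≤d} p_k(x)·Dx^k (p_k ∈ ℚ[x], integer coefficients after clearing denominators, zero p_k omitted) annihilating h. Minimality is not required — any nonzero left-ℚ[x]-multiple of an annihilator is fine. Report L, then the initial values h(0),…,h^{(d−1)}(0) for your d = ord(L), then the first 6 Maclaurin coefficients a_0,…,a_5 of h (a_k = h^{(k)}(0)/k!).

L = (2358 + 13068·x + 57006·x^2 + 38520·x^3 + 83520·x^4 + 31104·x^5 + 41472·x^6) + (-189 - 1413·x + 1251·x^2 + 4203·x^3 + 5580·x^4 + 11952·x^5 + 12096·x^6 + 13824·x^7)·Dx + (262 + 1452·x + 6334·x^2 + 4280·x^3 + 9280·x^4 + 3456·x^5 + 4608·x^6)·Dx^2 + (-21 - 157·x + 139·x^2 + 467·x^3 + 620·x^4 + 1328·x^5 + 1344·x^6 + 1536·x^7)·Dx^3  (order 3).
h: a_k = 3, 12, 81, 375, 975, 64917/20, …
ICs: h(0) = 3, h′(0) = 12, h′′(0) = 162.

f: a_k = 3, 3, 15, 27, 87, 195, …
g: a_k = 2, 0, -9, 0, 27/4, 0, …
Sum ⇒ L₀ = lclm(L_f,L_g) in ℚ(x)⟨Dx⟩.
h₀' ⇒ L via d/dx closure of L₀.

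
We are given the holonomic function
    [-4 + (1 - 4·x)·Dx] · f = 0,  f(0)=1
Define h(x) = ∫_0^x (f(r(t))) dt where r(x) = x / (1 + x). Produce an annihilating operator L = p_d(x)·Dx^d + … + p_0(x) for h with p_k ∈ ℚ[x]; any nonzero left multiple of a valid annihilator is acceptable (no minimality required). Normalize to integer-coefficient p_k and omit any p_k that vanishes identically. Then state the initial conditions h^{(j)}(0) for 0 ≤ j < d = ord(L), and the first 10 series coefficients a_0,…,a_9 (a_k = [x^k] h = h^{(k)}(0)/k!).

f: a_k = 1, 4, 16, 64, 256, 1024, 4096, 16384, 65536, 262144, …
Substitute x→r, Dx→(1/r')Dx; clear ⇒ L₀.
h=∫h₀ ⇒ L = L₀·Dx.
L = 4·Dx + (-1 + 2·x + 3·x^2)·Dx^2  (order 2).
h: a_k = 0, 1, 2, 4, 9, 108/5, 54, 972/7, 729/2, 972, …
ICs: h(0) = 0, h′(0) = 1.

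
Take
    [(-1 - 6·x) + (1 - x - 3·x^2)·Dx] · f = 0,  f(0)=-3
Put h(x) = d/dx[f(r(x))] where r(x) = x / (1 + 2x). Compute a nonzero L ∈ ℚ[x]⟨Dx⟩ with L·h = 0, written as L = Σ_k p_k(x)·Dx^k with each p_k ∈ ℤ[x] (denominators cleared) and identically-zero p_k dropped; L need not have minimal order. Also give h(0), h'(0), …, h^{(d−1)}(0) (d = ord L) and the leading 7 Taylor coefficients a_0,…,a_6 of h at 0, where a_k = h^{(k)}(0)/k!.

f: a_k = -3, -3, -12, -21, -57, -120, -291, …
Substitute x→r, Dx→(1/r')Dx; clear ⇒ L₀.
Differentiate: ansatz ord ≤ ord L₀ ⇒ L.
L = (4 + 6·x + 30·x^2 + 32·x^3) + (-1 - 13·x - 45·x^2 - 38·x^3 + 16·x^4)·Dx  (order 1).
h: a_k = -3, -12, 45, -204, 840, -3330, 12831, …
ICs: h(0) = -3.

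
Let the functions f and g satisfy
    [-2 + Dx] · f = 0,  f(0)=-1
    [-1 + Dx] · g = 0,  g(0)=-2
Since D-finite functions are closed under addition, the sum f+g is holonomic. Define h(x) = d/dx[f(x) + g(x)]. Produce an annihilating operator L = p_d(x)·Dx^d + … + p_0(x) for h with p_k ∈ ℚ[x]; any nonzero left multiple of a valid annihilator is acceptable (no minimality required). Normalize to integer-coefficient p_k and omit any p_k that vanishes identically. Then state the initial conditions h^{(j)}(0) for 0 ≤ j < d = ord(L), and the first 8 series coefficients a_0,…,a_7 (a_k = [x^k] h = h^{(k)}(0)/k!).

L = 2 - 3·Dx + Dx^2  (order 2).
h: a_k = -4, -6, -5, -3, -17/12, -11/20, -13/72, -43/840, …
ICs: h(0) = -4, h′(0) = -6.

f: a_k = -1, -2, -2, -4/3, -2/3, -4/15, -4/45, -8/315, …
g: a_k = -2, -2, -1, -1/3, -1/12, -1/60, -1/360, -1/2520, …
f+g: L₀ = lclm(L_f,L_g), ord ≤ 1+1.
h=h₀': d/dx-closure on L₀ ⇒ L.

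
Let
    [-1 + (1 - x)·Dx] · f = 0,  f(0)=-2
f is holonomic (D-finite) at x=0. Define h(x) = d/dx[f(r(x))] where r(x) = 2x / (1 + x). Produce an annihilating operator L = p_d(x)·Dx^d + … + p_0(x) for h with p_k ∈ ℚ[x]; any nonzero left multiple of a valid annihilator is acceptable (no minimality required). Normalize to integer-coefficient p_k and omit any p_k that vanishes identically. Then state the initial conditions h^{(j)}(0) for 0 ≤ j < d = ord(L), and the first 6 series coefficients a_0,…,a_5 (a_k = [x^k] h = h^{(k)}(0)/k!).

L = 2 + (-1 + x)·Dx  (order 1).
h: a_k = -4, -8, -12, -16, -20, -24, …
ICs: h(0) = -4.

f: a_k = -2, -2, -2, -2, -2, -2, …
L₀ from L_f via x↦r, Dx↦r'^{-1}Dx.
Derive L from L₀ (diff closure).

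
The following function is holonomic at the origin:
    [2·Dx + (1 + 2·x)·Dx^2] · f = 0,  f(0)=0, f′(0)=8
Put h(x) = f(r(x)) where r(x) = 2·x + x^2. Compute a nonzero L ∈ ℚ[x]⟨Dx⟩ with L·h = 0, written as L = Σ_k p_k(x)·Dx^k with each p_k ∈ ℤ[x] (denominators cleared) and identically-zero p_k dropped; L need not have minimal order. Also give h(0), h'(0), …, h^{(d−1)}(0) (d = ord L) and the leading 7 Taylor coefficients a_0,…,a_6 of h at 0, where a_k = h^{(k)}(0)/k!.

L = (3 + 4·x + 2·x^2)·Dx + (1 + 5·x + 6·x^2 + 2·x^3)·Dx^2  (order 2).
h: a_k = 0, 16, -24, 160/3, -136, 1856/5, -1056, …
ICs: h(0) = 0, h′(0) = 16.

f: a_k = 0, 8, -8, 32/3, -16, 128/5, -128/3, …
Substitute x→r, Dx→(1/r')Dx; clear ⇒ L₀.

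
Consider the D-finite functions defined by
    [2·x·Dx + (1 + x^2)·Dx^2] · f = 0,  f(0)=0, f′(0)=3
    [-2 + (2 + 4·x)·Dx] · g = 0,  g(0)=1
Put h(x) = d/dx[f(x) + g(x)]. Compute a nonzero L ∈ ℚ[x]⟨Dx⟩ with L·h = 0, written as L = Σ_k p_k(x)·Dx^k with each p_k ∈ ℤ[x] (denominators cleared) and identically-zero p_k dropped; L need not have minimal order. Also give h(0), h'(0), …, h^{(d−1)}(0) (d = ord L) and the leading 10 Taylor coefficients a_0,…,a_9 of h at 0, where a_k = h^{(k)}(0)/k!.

L = (-4 - 20·x + 12·x^2 + 12·x^3) + (-10 - 16·x - 16·x^2 + 48·x^3 + 42·x^4)·Dx + (-2 + 12·x^2 + 12·x^3 + 14·x^4 + 12·x^5)·Dx^2  (order 2).
h: a_k = 4, -1, -3/2, -5/2, 59/8, -63/8, 183/16, -429/16, 6819/128, -12155/128, …
ICs: h(0) = 4, h′(0) = -1.

f: a_k = 0, 3, 0, -1, 0, 3/5, 0, -3/7, 0, 1/3, …
g: a_k = 1, 1, -1/2, 1/2, -5/8, 7/8, -21/16, 33/16, -429/128, 715/128, …
f+g: L₀ = lclm(L_f,L_g), ord ≤ 2+1.
Differentiate: ansatz ord ≤ ord L₀ ⇒ L.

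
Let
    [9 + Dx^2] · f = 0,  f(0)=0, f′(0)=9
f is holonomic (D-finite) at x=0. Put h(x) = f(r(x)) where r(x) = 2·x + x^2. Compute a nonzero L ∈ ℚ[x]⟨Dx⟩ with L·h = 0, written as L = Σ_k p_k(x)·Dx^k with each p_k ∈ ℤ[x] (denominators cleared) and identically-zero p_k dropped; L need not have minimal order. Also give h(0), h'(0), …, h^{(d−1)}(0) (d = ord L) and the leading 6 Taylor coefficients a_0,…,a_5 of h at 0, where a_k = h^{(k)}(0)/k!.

f: a_k = 0, 9, 0, -27/2, 0, 243/40, …
Substitute x→r, Dx→(1/r')Dx; clear ⇒ L₀.
L = (36 + 108·x + 108·x^2 + 36·x^3) - Dx + (1 + x)·Dx^2  (order 2).
h: a_k = 0, 18, 9, -108, -162, 567/5, …
ICs: h(0) = 0, h′(0) = 18.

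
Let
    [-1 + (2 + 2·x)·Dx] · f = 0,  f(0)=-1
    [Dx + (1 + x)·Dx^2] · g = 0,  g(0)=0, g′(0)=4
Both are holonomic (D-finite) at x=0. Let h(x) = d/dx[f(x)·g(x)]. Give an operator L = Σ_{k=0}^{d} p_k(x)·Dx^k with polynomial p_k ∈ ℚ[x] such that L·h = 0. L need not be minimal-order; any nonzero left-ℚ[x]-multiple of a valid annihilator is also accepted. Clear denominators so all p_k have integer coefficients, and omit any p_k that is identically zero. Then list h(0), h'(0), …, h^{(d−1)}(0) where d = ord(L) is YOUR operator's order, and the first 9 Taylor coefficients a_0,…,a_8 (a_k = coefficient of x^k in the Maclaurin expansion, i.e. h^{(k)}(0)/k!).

L = 1 + (8 + 8·x)·Dx + (4 + 8·x + 4·x^2)·Dx^2  (order 2).
h: a_k = -4, 0, 1/2, -2/3, 71/96, -31/40, 3043/3840, -2689/3360, 46027/57344, …
ICs: h(0) = -4, h′(0) = 0.

f: a_k = -1, -1/2, 1/8, -1/16, 5/128, -7/256, 21/1024, -33/2048, 429/32768, …
g: a_k = 0, 4, -2, 4/3, -1, 4/5, -2/3, 4/7, -1/2, …
L₀ := L_f ⊗_s L_g (sym. prod.), ord ≤ 2.
h₀' ⇒ L via d/dx closure of L₀.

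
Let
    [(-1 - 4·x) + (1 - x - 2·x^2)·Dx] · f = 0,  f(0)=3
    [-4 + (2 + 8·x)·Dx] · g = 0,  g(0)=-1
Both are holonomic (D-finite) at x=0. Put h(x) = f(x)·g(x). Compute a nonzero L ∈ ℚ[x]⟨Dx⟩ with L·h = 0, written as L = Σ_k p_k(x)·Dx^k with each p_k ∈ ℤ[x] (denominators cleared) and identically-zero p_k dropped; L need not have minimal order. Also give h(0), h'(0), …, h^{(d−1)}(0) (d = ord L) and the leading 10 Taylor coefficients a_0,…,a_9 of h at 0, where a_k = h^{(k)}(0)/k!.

f: a_k = 3, 3, 9, 15, 33, 63, 129, 255, 513, 1023, …
g: a_k = -1, -2, 2, -4, 10, -28, 84, -264, 858, -2860, …
Product ⇒ symmetric product L₀, ord ≤ 1.
L = (3 + 6·x + 12·x^2) + (-1 - 3·x + 6·x^2 + 8·x^3)·Dx  (order 1).
h: a_k = -3, -9, -9, -39, -27, -189, 9, -1161, 1431, -9471, …
ICs: h(0) = -3.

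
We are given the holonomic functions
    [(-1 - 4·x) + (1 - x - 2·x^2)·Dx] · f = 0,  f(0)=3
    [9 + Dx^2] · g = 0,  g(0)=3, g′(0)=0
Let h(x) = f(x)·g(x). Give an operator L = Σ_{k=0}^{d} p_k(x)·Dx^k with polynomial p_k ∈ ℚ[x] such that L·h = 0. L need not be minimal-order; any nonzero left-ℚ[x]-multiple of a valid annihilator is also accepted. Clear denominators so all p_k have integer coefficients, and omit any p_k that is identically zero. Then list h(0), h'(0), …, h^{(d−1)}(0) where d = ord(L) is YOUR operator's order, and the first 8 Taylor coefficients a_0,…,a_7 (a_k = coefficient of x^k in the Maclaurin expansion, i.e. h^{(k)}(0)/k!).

f: a_k = 3, 3, 9, 15, 33, 63, 129, 255, …
g: a_k = 3, 0, -27/2, 0, 81/8, 0, -243/80, 0, …
Product ⇒ symmetric product L₀, ord ≤ 2.
L = (-5 + 9·x + 18·x^2) + (2 + 8·x)·Dx + (-1 + x + 2·x^2)·Dx^2  (order 2).
h: a_k = 9, 9, -27/2, 9/2, 63/8, 135/8, 1881/80, 4581/80, …
ICs: h(0) = 9, h′(0) = 9.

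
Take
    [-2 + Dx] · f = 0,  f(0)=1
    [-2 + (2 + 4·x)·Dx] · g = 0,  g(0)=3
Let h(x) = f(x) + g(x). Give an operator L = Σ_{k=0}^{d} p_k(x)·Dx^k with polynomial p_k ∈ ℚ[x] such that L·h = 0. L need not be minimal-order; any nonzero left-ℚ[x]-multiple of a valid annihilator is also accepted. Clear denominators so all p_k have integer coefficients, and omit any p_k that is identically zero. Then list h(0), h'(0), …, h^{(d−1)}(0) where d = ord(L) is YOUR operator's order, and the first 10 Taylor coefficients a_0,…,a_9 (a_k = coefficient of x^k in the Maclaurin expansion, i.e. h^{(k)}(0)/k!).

f: a_k = 1, 2, 2, 4/3, 2/3, 4/15, 4/45, 8/315, 2/315, 4/2835, …
g: a_k = 3, 3, -3/2, 3/2, -15/8, 21/8, -63/16, 99/16, -1287/128, 2145/128, …
L₀ := lclm(L_f,L_g); ord L₀ ≤ 1+1.
L = (6 + 8·x) + (-5 - 16·x - 16·x^2)·Dx + (1 + 6·x + 8·x^2)·Dx^2  (order 2).
h: a_k = 4, 5, 1/2, 17/6, -29/24, 347/120, -2771/720, 31313/5040, -405149/40320, 6081587/362880, …
ICs: h(0) = 4, h′(0) = 5.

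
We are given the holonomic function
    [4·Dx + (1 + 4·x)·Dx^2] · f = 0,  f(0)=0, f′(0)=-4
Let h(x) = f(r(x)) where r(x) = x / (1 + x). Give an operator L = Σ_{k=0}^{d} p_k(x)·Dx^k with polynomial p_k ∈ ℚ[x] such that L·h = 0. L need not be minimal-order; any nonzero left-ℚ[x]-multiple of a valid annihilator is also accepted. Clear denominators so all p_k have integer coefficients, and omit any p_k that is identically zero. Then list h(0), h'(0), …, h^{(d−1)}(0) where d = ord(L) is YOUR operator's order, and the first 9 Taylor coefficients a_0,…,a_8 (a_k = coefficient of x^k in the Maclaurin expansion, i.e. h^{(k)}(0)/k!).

L = (6 + 10·x)·Dx + (1 + 6·x + 5·x^2)·Dx^2  (order 2).
h: a_k = 0, -4, 12, -124/3, 156, -3124/5, 2604, -78124/7, 48828, …
ICs: h(0) = 0, h′(0) = -4.

f: a_k = 0, -4, 8, -64/3, 64, -1024/5, 2048/3, -16384/7, 8192, …
f∘r: x↦r, Dx↦Dx/r' in L_f ⇒ L₀.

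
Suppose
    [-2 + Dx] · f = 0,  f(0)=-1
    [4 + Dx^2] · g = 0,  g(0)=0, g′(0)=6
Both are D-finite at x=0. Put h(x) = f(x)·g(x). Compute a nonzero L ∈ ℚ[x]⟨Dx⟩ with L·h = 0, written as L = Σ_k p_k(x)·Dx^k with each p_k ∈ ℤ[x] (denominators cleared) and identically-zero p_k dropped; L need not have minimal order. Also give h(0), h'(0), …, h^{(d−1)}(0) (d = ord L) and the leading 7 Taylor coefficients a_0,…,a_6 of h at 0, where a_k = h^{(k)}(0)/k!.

f: a_k = -1, -2, -2, -4/3, -2/3, -4/15, -4/45, …
g: a_k = 0, 6, 0, -4, 0, 4/5, 0, …
Product ⇒ symmetric product L₀, ord ≤ 2.
L = 8 - 4·Dx + Dx^2  (order 2).
h: a_k = 0, -6, -12, -8, 0, 16/5, 32/15, …
ICs: h(0) = 0, h′(0) = -6.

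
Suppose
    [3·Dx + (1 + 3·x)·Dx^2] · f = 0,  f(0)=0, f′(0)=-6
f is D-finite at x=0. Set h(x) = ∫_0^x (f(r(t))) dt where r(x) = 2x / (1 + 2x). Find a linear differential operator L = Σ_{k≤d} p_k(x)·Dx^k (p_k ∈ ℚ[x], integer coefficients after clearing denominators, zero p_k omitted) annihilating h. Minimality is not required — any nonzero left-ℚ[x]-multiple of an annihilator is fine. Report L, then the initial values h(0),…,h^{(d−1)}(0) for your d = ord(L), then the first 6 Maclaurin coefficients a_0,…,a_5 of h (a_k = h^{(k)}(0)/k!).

L = (10 + 32·x)·Dx^2 + (1 + 10·x + 16·x^2)·Dx^3  (order 3).
h: a_k = 0, 0, -6, 20, -84, 408, …
ICs: h(0) = 0, h′(0) = 0, h′′(0) = -12.

f: a_k = 0, -6, 9, -18, 81/2, -486/5, …
h₀=f(r): pull back L_f along r ⇒ L₀.
∫: right-multiply L₀ by Dx.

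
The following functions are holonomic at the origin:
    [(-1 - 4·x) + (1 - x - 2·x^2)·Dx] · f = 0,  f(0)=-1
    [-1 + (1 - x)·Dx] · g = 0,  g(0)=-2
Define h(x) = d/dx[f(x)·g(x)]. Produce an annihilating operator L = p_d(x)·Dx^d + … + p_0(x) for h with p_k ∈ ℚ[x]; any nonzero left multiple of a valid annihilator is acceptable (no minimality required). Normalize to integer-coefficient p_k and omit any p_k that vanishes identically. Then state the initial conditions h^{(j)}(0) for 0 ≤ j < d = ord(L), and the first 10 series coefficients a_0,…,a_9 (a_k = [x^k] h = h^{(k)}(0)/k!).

L = (5 - 9·x^2 - 16·x^3 + 24·x^4) + (-1 + x + 6·x^2 - 7·x^3 - 5·x^4 + 6·x^5)·Dx  (order 1).
h: a_k = 4, 20, 60, 168, 420, 1020, 2380, 5456, 12276, 27300, …
ICs: h(0) = 4.

f: a_k = -1, -1, -3, -5, -11, -21, -43, -85, -171, -341, …
g: a_k = -2, -2, -2, -2, -2, -2, -2, -2, -2, -2, …
Sym-product of L_f,L_g gives L₀ (≤ ord 1).
Differentiate: ansatz ord ≤ ord L₀ ⇒ L.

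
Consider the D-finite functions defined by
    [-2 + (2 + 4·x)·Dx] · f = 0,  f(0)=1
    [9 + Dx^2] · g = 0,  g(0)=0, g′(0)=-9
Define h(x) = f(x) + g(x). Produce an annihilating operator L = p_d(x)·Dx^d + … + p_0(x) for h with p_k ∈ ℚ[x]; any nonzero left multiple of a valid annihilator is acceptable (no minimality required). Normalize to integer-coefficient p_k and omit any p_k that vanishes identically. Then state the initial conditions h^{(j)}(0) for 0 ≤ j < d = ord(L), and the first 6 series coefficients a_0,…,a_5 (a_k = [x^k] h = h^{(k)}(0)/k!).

f: a_k = 1, 1, -1/2, 1/2, -5/8, 7/8, …
g: a_k = 0, -9, 0, 27/2, 0, -243/40, …
L₀ := lclm(L_f,L_g); ord L₀ ≤ 1+2.
L = (-27 - 81·x - 81·x^2) + (18 + 117·x + 243·x^2 + 162·x^3)·Dx + (-3 - 9·x - 9·x^2)·Dx^2 + (2 + 13·x + 27·x^2 + 18·x^3)·Dx^3  (order 3).
h: a_k = 1, -8, -1/2, 14, -5/8, -26/5, …
ICs: h(0) = 1, h′(0) = -8, h′′(0) = -1.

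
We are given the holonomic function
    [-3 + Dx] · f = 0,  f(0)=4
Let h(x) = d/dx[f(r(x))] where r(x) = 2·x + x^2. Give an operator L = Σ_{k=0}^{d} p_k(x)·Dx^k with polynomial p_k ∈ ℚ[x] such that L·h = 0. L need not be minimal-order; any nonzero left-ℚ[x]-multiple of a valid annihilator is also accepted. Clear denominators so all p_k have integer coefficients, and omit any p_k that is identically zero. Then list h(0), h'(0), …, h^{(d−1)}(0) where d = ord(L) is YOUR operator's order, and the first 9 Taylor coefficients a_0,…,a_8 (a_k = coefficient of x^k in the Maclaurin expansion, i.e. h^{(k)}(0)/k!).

f: a_k = 4, 12, 18, 18, 27/2, 81/10, 81/20, 243/140, 729/1120, …
Change of var in L_f (x↦r) gives L₀.
h=h₀': d/dx-closure on L₀ ⇒ L.
L = (7 + 12·x + 6·x^2) + (-1 - x)·Dx  (order 1).
h: a_k = 24, 168, 648, 1800, 3996, 37476/5, 61452/5, 631044/35, 24057, …
ICs: h(0) = 24.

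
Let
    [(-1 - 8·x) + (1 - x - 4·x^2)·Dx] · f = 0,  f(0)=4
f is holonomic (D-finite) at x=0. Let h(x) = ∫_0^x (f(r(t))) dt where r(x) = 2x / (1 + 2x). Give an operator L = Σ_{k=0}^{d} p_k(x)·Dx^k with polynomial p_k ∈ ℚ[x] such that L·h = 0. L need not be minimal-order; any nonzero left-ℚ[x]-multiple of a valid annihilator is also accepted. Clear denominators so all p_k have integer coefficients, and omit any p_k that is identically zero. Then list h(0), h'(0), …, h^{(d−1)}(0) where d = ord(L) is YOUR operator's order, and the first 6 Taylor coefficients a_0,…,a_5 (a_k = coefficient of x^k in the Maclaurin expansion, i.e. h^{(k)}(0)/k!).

f: a_k = 4, 4, 20, 36, 116, 260, …
f∘r: x↦r, Dx↦Dx/r' in L_f ⇒ L₀.
h=∫₀ˣh₀: take L = L₀·Dx.
L = (2 + 36·x)·Dx + (-1 - 4·x + 12·x^2 + 32·x^3)·Dx^2  (order 2).
h: a_k = 0, 4, 4, 64/3, 0, 1024/5, …
ICs: h(0) = 0, h′(0) = 4.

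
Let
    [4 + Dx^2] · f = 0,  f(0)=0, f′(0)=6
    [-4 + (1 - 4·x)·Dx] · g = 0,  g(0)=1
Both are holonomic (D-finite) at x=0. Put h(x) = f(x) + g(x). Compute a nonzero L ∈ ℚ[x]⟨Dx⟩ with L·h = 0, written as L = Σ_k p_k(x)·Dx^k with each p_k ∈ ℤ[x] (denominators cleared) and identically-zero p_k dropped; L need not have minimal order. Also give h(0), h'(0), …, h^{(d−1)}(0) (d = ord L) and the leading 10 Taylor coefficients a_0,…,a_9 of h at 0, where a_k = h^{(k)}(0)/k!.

f: a_k = 0, 6, 0, -4, 0, 4/5, 0, -8/105, 0, 4/945, …
g: a_k = 1, 4, 16, 64, 256, 1024, 4096, 16384, 65536, 262144, …
Sum ⇒ L₀ = lclm(L_f,L_g) in ℚ(x)⟨Dx⟩.
L = (-400 + 128·x - 256·x^2) + (36 - 176·x + 192·x^2 - 256·x^3)·Dx + (-100 + 32·x - 64·x^2)·Dx^2 + (9 - 44·x + 48·x^2 - 64·x^3)·Dx^3  (order 3).
h: a_k = 1, 10, 16, 60, 256, 5124/5, 4096, 1720312/105, 65536, 247726084/945, …
ICs: h(0) = 1, h′(0) = 10, h′′(0) = 32.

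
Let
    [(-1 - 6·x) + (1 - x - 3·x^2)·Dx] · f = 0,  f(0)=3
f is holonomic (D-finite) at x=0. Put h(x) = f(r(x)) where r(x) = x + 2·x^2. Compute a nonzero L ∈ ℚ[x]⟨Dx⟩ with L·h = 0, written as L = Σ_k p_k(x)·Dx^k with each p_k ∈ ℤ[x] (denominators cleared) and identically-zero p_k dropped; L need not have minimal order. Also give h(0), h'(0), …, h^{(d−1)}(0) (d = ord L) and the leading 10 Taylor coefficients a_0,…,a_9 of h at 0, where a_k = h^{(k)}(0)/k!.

L = (1 + 10·x + 36·x^2 + 48·x^3) + (-1 + x + 5·x^2 + 12·x^3 + 12·x^4)·Dx  (order 1).
h: a_k = 3, 3, 18, 69, 231, 828, 3027, 10767, 38610, 138705, …
ICs: h(0) = 3.

f: a_k = 3, 3, 12, 21, 57, 120, 291, 651, 1524, 3477, …
f∘r: x↦r, Dx↦Dx/r' in L_f ⇒ L₀.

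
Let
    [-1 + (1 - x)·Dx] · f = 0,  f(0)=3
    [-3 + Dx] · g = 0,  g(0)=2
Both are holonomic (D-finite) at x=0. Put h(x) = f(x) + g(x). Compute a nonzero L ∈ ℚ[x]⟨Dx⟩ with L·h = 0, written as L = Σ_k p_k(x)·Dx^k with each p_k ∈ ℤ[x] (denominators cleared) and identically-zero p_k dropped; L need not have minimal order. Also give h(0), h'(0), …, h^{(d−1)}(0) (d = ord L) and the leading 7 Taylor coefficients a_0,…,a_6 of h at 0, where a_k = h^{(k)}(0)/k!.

L = (3 - 9·x) + (-7 + 18·x - 9·x^2)·Dx + (2 - 5·x + 3·x^2)·Dx^2  (order 2).
h: a_k = 5, 9, 12, 12, 39/4, 141/20, 201/40, …
ICs: h(0) = 5, h′(0) = 9.

f: a_k = 3, 3, 3, 3, 3, 3, 3, …
g: a_k = 2, 6, 9, 9, 27/4, 81/20, 81/40, …
f+g: L₀ = lclm(L_f,L_g), ord ≤ 1+1.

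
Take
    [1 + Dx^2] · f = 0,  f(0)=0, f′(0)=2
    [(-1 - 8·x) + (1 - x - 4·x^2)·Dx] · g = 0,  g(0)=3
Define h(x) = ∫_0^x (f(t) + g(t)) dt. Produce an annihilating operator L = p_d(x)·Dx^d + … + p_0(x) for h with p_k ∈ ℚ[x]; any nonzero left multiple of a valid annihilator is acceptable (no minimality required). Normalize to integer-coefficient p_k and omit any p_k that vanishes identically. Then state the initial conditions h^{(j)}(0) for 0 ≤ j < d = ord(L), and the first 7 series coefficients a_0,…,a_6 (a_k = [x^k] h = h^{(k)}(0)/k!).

L = (-55 - 486·x - 553·x^2 - 1488·x^3 - 80·x^4 - 128·x^5)·Dx + (11 + 11·x + 23·x^2 - 169·x^3 - 348·x^4 - 48·x^5 - 64·x^6)·Dx^2 + (-55 - 486·x - 553·x^2 - 1488·x^3 - 80·x^4 - 128·x^5)·Dx^3 + (11 + 11·x + 23·x^2 - 169·x^3 - 348·x^4 - 48·x^5 - 64·x^6)·Dx^4  (order 4).
h: a_k = 0, 3, 5/2, 5, 20/3, 87/5, 11701/360, …
ICs: h(0) = 0, h′(0) = 3, h′′(0) = 5, h′′′(0) = 30.

f: a_k = 0, 2, 0, -1/3, 0, 1/60, 0, …
g: a_k = 3, 3, 15, 27, 87, 195, 543, …
L₀ := lclm(L_f,L_g); ord L₀ ≤ 2+1.
h=∫h₀ ⇒ L = L₀·Dx.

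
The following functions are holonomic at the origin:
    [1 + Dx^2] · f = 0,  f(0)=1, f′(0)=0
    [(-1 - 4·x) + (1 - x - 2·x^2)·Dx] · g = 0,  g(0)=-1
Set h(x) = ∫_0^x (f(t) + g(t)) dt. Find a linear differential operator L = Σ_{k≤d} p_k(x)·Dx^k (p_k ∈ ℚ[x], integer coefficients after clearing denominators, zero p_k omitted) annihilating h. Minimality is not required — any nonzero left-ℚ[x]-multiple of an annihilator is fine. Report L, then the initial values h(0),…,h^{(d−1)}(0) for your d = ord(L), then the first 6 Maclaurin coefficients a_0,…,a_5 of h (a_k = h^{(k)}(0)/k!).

L = (-31 - 146·x - 133·x^2 - 184·x^3 - 20·x^4 - 16·x^5)·Dx + (7 + 3·x - 3·x^2 - 37·x^3 - 42·x^4 - 12·x^5 - 8·x^6)·Dx^2 + (-31 - 146·x - 133·x^2 - 184·x^3 - 20·x^4 - 16·x^5)·Dx^3 + (7 + 3·x - 3·x^2 - 37·x^3 - 42·x^4 - 12·x^5 - 8·x^6)·Dx^4  (order 4).
h: a_k = 0, 0, -1/2, -7/6, -5/4, -263/120, …
ICs: h(0) = 0, h′(0) = 0, h′′(0) = -1, h′′′(0) = -7.

f: a_k = 1, 0, -1/2, 0, 1/24, 0, …
g: a_k = -1, -1, -3, -5, -11, -21, …
Sum ⇒ L₀ = lclm(L_f,L_g) in ℚ(x)⟨Dx⟩.
h=∫h₀ ⇒ L = L₀·Dx.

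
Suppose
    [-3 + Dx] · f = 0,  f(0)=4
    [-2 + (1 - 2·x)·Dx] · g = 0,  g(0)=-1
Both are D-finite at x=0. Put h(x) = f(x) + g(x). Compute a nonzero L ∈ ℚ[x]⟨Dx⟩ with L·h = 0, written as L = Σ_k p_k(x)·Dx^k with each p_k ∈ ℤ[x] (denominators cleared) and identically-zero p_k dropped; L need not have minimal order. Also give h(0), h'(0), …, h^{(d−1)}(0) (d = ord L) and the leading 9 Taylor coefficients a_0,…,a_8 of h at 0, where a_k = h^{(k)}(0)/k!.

f: a_k = 4, 12, 18, 18, 27/2, 81/10, 81/20, 243/140, 729/1120, …
g: a_k = -1, -2, -4, -8, -16, -32, -64, -128, -256, …
Weyl lclm of L_f,L_g ⇒ L₀ (ord ≤ 2).
L = (6 + 36·x) + (1 - 36·x + 36·x^2)·Dx + (-1 + 8·x - 12·x^2)·Dx^2  (order 2).
h: a_k = 3, 10, 14, 10, -5/2, -239/10, -1199/20, -17677/140, -285991/1120, …
ICs: h(0) = 3, h′(0) = 10.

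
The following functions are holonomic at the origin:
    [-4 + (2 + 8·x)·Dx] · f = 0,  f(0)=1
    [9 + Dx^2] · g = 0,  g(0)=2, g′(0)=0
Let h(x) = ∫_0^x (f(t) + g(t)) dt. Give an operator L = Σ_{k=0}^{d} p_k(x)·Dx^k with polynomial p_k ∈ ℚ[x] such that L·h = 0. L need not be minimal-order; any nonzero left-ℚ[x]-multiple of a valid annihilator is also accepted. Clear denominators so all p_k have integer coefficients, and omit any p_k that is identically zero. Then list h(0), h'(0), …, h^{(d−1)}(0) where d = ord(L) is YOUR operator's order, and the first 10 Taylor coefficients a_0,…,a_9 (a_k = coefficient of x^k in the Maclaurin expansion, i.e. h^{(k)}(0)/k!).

f: a_k = 1, 2, -2, 4, -10, 28, -84, 264, -858, 2860, …
g: a_k = 2, 0, -9, 0, 27/4, 0, -81/40, 0, 729/2240, 0, …
f+g: L₀ = lclm(L_f,L_g), ord ≤ 1+2.
h=∫h₀ ⇒ L = L₀·Dx.
L = (-378 - 1296·x - 2592·x^2)·Dx + (45 + 828·x + 3888·x^2 + 5184·x^3)·Dx^2 + (-42 - 144·x - 288·x^2)·Dx^3 + (5 + 92·x + 432·x^2 + 576·x^3)·Dx^4  (order 4).
h: a_k = 0, 3, 1, -11/3, 1, -13/20, 14/3, -3441/280, 33, -640397/6720, …
ICs: h(0) = 0, h′(0) = 3, h′′(0) = 2, h′′′(0) = -22.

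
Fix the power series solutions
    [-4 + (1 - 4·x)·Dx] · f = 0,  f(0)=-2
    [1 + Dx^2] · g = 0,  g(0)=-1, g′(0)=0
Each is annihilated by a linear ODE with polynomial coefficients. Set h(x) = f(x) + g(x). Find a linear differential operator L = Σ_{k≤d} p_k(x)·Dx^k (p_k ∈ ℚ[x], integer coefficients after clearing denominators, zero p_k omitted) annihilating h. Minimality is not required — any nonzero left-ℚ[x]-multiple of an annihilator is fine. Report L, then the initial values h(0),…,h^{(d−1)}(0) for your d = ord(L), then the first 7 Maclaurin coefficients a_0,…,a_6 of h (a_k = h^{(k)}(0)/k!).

L = (388 - 32·x + 64·x^2) + (-33 + 140·x - 48·x^2 + 64·x^3)·Dx + (388 - 32·x + 64·x^2)·Dx^2 + (-33 + 140·x - 48·x^2 + 64·x^3)·Dx^3  (order 3).
h: a_k = -3, -8, -63/2, -128, -12289/24, -2048, -5898239/720, …
ICs: h(0) = -3, h′(0) = -8, h′′(0) = -63.

f: a_k = -2, -8, -32, -128, -512, -2048, -8192, …
g: a_k = -1, 0, 1/2, 0, -1/24, 0, 1/720, …
Sum ⇒ L₀ = lclm(L_f,L_g) in ℚ(x)⟨Dx⟩.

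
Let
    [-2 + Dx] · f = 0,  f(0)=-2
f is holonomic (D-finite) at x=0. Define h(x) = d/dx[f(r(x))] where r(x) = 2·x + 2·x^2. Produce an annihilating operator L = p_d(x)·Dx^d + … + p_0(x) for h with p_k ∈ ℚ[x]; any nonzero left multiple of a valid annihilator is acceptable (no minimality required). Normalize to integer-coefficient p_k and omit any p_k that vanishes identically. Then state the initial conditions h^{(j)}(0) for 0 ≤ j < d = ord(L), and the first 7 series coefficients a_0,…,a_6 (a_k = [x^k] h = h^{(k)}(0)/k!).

L = (6 + 16·x + 16·x^2) + (-1 - 2·x)·Dx  (order 1).
h: a_k = -8, -48, -160, -1216/3, -832, -22144/15, -104192/45, …
ICs: h(0) = -8.

f: a_k = -2, -4, -4, -8/3, -4/3, -8/15, -8/45, …
f∘r: x↦r, Dx↦Dx/r' in L_f ⇒ L₀.
Differentiate: ansatz ord ≤ ord L₀ ⇒ L.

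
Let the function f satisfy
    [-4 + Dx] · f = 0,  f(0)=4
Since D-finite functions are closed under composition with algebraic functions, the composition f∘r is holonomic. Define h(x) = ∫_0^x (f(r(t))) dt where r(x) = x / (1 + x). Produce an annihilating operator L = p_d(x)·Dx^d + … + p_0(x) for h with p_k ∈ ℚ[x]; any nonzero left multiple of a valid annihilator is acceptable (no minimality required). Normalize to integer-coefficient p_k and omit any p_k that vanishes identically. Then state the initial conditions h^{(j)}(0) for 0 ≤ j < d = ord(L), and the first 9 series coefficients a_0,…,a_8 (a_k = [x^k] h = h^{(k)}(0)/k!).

f: a_k = 4, 16, 32, 128/3, 128/3, 512/15, 1024/45, 4096/315, 2048/315, …
Substitute x→r, Dx→(1/r')Dx; clear ⇒ L₀.
h=∫h₀ ⇒ L = L₀·Dx.
L = -4·Dx + (1 + 2·x + x^2)·Dx^2  (order 2).
h: a_k = 0, 4, 8, 16/3, -4/3, -16/15, 56/45, -176/315, -34/315, …
ICs: h(0) = 0, h′(0) = 4.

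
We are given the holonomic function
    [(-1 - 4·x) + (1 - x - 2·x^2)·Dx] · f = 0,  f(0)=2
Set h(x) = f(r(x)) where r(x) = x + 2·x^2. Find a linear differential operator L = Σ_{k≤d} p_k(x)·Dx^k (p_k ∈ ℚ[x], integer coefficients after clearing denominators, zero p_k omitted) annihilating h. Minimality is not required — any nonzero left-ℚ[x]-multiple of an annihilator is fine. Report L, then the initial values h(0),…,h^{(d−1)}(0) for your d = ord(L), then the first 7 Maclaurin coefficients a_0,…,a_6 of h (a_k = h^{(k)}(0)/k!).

L = (1 + 8·x + 24·x^2 + 32·x^3) + (-1 + x + 4·x^2 + 8·x^3 + 8·x^4)·Dx  (order 1).
h: a_k = 2, 2, 10, 34, 106, 338, 1114, …
ICs: h(0) = 2.

f: a_k = 2, 2, 6, 10, 22, 42, 86, …
Substitute x→r, Dx→(1/r')Dx; clear ⇒ L₀.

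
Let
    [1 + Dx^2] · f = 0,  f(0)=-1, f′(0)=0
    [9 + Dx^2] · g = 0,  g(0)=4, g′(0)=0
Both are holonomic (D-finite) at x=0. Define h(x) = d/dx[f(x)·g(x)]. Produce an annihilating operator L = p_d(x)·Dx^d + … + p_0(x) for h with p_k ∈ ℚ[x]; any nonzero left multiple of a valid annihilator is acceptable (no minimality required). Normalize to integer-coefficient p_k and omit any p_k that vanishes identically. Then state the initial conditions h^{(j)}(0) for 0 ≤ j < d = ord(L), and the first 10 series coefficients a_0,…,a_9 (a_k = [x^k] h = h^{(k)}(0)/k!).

f: a_k = -1, 0, 1/2, 0, -1/24, 0, 1/720, 0, -1/40320, 0, …
g: a_k = 4, 0, -18, 0, 27/2, 0, -81/20, 0, 729/1120, 0, …
h₀=f·g: eliminate ⇒ L₀, order ≤ 2·2.
Derive L from L₀ (diff closure).
L = 64 + 20·Dx^2 + Dx^4  (order 4).
h: a_k = 0, 40, 0, -272/3, 0, 208/3, 0, -8224/315, 0, 3280/567, …
ICs: h(0) = 0, h′(0) = 40, h′′(0) = 0, h′′′(0) = -544.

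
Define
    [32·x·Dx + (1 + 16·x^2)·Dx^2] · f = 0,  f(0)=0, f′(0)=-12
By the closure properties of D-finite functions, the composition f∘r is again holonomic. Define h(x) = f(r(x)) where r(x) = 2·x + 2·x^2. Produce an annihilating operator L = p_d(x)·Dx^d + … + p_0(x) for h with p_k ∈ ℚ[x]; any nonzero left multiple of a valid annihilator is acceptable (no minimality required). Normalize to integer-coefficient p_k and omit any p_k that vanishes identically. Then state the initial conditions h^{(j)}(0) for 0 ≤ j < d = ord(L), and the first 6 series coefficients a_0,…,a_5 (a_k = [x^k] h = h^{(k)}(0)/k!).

f: a_k = 0, -12, 0, 64, 0, -3072/5, …
h₀=f(r): pull back L_f along r ⇒ L₀.
L = (-2 + 128·x + 512·x^2 + 768·x^3 + 384·x^4)·Dx + (1 + 2·x + 64·x^2 + 256·x^3 + 320·x^4 + 128·x^5)·Dx^2  (order 2).
h: a_k = 0, -24, -24, 512, 1536, -90624/5, …
ICs: h(0) = 0, h′(0) = -24.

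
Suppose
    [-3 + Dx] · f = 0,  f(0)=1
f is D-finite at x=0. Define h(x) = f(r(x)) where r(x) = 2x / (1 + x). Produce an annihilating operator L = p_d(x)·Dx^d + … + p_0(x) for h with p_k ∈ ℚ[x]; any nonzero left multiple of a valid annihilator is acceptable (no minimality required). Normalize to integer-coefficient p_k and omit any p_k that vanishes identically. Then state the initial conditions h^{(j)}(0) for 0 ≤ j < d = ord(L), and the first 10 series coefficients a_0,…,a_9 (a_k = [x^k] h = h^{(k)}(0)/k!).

L = -6 + (1 + 2·x + x^2)·Dx  (order 1).
h: a_k = 1, 6, 12, 6, -6, -6/5, 24/5, -114/35, -12/35, 102/35, …
ICs: h(0) = 1.

f: a_k = 1, 3, 9/2, 9/2, 27/8, 81/40, 81/80, 243/560, 729/4480, 243/4480, …
f∘r: x↦r, Dx↦Dx/r' in L_f ⇒ L₀.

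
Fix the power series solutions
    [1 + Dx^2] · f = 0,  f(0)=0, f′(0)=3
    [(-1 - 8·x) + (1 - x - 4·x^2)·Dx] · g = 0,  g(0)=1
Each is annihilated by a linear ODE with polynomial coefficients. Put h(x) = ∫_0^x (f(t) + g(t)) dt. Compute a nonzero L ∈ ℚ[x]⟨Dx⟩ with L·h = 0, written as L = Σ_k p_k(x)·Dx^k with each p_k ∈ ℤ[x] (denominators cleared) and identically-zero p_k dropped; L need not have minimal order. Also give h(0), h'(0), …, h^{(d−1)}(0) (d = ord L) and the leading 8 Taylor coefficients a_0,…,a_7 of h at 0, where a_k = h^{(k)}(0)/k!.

L = (-55 - 486·x - 553·x^2 - 1488·x^3 - 80·x^4 - 128·x^5)·Dx + (11 + 11·x + 23·x^2 - 169·x^3 - 348·x^4 - 48·x^5 - 64·x^6)·Dx^2 + (-55 - 486·x - 553·x^2 - 1488·x^3 - 80·x^4 - 128·x^5)·Dx^3 + (11 + 11·x + 23·x^2 - 169·x^3 - 348·x^4 - 48·x^5 - 64·x^6)·Dx^4  (order 4).
h: a_k = 0, 1, 2, 5/3, 17/8, 29/5, 867/80, 181/7, …
ICs: h(0) = 0, h′(0) = 1, h′′(0) = 4, h′′′(0) = 10.

f: a_k = 0, 3, 0, -1/2, 0, 1/40, 0, -1/1680, …
g: a_k = 1, 1, 5, 9, 29, 65, 181, 441, …
h₀=f+g: left-lcm gives L₀, ord ≤ 3.
Integrate: L := L₀·Dx.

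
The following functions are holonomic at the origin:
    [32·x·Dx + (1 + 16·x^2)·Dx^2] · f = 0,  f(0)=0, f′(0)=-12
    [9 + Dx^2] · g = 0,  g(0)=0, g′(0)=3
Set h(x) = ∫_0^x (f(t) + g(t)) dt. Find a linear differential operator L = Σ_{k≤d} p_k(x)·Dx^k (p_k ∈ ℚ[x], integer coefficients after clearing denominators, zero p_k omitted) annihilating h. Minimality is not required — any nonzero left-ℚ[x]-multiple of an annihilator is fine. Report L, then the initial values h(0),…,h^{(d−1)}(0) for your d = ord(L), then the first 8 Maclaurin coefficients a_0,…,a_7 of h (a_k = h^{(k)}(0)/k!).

f: a_k = 0, -12, 0, 64, 0, -3072/5, 0, 49152/7, …
g: a_k = 0, 3, 0, -9/2, 0, 81/40, 0, -243/560, …
h₀=f+g: left-lcm gives L₀, ord ≤ 4.
h=∫₀ˣh₀: take L = L₀·Dx.
L = (-52704·x + 967680·x^3 + 663552·x^5)·Dx^2 + (-207 + 13104·x^2 + 283392·x^4 + 331776·x^6)·Dx^3 + (-5856·x + 107520·x^3 + 73728·x^5)·Dx^4 + (-23 + 1456·x^2 + 31488·x^4 + 36864·x^6)·Dx^5  (order 5).
h: a_k = 0, 0, -9/2, 0, 119/8, 0, -1633/16, 0, …
ICs: h(0) = 0, h′(0) = 0, h′′(0) = -9, h′′′(0) = 0, h′′′′(0) = 357.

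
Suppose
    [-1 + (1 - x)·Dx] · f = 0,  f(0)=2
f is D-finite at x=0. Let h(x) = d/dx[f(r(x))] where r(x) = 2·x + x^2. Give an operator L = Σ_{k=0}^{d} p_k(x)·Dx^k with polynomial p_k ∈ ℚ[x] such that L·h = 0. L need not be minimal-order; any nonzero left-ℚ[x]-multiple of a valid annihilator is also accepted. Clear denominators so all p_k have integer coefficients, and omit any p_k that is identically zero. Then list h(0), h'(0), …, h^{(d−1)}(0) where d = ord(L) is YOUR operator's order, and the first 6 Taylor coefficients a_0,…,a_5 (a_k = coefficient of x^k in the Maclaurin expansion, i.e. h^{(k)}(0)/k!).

f: a_k = 2, 2, 2, 2, 2, 2, …
L₀ from L_f via x↦r, Dx↦r'^{-1}Dx.
Differentiate: ansatz ord ≤ ord L₀ ⇒ L.
L = (5 + 6·x + 3·x^2) + (-1 + x + 3·x^2 + x^3)·Dx  (order 1).
h: a_k = 4, 20, 72, 232, 700, 2028, …
ICs: h(0) = 4.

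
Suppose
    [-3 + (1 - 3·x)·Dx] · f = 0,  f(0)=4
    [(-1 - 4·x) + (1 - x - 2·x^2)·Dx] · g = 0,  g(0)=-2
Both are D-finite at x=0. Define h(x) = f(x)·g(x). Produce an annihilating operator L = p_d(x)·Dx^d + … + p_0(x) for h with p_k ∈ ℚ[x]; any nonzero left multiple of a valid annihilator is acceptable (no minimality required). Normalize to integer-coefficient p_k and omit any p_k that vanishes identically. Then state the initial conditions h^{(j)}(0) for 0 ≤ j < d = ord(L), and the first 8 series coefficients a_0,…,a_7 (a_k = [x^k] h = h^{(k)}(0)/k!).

f: a_k = 4, 12, 36, 108, 324, 972, 2916, 8748, …
g: a_k = -2, -2, -6, -10, -22, -42, -86, -170, …
f·g: L₀ = L_f ⊗_s L_g, ord ≤ 1·1.
L = (-4 + 2·x + 18·x^2) + (1 - 4·x + x^2 + 6·x^3)·Dx  (order 1).
h: a_k = -8, -32, -120, -400, -1288, -4032, -12440, -38000, …
ICs: h(0) = -8.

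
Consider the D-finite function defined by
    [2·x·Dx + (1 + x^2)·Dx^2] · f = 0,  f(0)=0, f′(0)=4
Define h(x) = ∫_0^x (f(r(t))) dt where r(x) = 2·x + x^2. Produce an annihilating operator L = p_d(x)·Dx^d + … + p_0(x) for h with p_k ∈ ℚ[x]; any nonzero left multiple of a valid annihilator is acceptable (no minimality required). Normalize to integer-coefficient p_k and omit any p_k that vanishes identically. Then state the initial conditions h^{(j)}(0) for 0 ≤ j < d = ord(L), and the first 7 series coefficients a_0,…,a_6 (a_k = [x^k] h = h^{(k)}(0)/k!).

f: a_k = 0, 4, 0, -4/3, 0, 4/5, 0, …
Substitute x→r, Dx→(1/r')Dx; clear ⇒ L₀.
h=∫h₀ ⇒ L = L₀·Dx.
L = (-1 + 8·x + 16·x^2 + 12·x^3 + 3·x^4)·Dx^2 + (1 + x + 4·x^2 + 8·x^3 + 5·x^4 + x^5)·Dx^3  (order 3).
h: a_k = 0, 0, 4, 4/3, -8/3, -16/5, 44/15, …
ICs: h(0) = 0, h′(0) = 0, h′′(0) = 8.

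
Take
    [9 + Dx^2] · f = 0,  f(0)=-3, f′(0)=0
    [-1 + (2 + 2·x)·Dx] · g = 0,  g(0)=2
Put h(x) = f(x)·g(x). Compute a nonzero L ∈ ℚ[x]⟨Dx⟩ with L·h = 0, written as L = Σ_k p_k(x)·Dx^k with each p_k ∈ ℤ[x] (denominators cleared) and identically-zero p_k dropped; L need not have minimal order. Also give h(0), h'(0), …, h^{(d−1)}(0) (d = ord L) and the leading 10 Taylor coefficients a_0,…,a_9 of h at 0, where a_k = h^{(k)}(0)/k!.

f: a_k = -3, 0, 27/2, 0, -81/8, 0, 243/80, 0, -2187/4480, 0, …
g: a_k = 2, 1, -1/4, 1/8, -5/64, 7/128, -21/512, 33/1024, -429/16384, 715/32768, …
h₀=f·g: eliminate ⇒ L₀, order ≤ 2·1.
L = (39 + 72·x + 36·x^2) + (-4 - 4·x)·Dx + (4 + 8·x + 4·x^2)·Dx^2  (order 2).
h: a_k = -6, -3, 111/4, 105/8, -1497/64, -1101/128, 19647/2560, 12357/5120, -814203/573440, -335571/1146880, …
ICs: h(0) = -6, h′(0) = -3.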